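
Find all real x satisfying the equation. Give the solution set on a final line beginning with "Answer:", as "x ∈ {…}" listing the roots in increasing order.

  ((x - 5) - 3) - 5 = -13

Step 1. [((x - 5) - 3) - 5 = -13] the outer -5 inverts by adding 5. So sub: (x - 5) - 3 = -8.
Step 2. [(x - 5) - 3 = -8] peel the -3: add 3 from each side ⇒ sub: x - 5 = -5.
Step 3. [x - 5 = -5] 5 comes off first (add 5). So sub: x = 0.

Answer: x ∈ {0}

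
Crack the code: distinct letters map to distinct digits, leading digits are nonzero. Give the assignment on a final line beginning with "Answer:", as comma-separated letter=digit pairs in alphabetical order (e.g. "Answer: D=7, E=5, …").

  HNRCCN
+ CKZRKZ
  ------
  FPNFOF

Step 1. [col 1: N + Z ≡ F (mod 10)] N=5 is one option consistent with column 1 (N + Z ≡ F (mod 10), carry-in 0) — take it. So N=5.
Step 2. [col 1: N + Z ≡ F (mod 10)] several values work for F in column 1 (N + Z ≡ F (mod 10), carry-in 0); try F=9. So F=9.
Step 3. [col 1: N + Z ≡ F (mod 10)] column 1 reads N+Z+carry(0)=F with N=5, F=9; with digits 5,9 already taken and all letters distinct, the only value for Z is 4. So Z=4.
Step 4. [col 2: C + K ≡ O (mod 10)] C=7 is one option consistent with column 2 (C + K ≡ O (mod 10), carry-in 0) — take it ⇒ C=7.
Step 5. [col 2: C + K ≡ O (mod 10)] K=3 is one option consistent with column 2 (C + K ≡ O (mod 10), carry-in 0) — take it, so K=3.
Step 6. [col 2: C + K ≡ O (mod 10)] from column 2 (C=7, K=3, carry-in 0, digits 3,4,5,7,9 already taken and all letters distinct): O must equal 0, so O=0.
Step 7. [col 3: C + R ≡ F (mod 10)] column 3 reads C+R+carry(1)=F with C=7, F=9; with digits 0,3,4,5,7,9 already taken and all letters distinct, the only value for R is 1, so R=1.
Step 8. [col 5: N + K ≡ P (mod 10)] from column 5 (N=5, K=3, carry-in 0, digits 0,1,3,4,5,7,9 already taken and all letters distinct): P must equal 8 ⇒ P=8.
Step 9. [col 6: H + C ≡ F (mod 10)] column 6: given C=7, F=9, carry-in 0, and digits 0,1,3,4,5,7,8,9 already taken and all letters distinct, H+C≡F (mod 10) forces H=2. So H=2.

Answer: C=7, F=9, H=2, K=3, N=5, O=0, P=8, R=1, Z=4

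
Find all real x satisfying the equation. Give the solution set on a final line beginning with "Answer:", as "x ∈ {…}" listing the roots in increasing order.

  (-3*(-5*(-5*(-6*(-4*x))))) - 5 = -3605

Step 1. [(-3*(-5*(-5*(-6*(-4*x))))) - 5 = -3605] add 5: x sits inside (… - 5), so sub: -3*(-5*(-5*(-6*(-4*x)))) = -3600.
Step 2. [-3*(-5*(-5*(-6*(-4*x)))) = -3600] -3·(inner) — divide through by -3 ⇒ div: -5*(-5*(-6*(-4*x))) = 1200.
Step 3. [-5*(-5*(-6*(-4*x))) = 1200] divide by the outer -5 ⇒ div: -5*(-6*(-4*x)) = -240.
Step 4. [-5*(-6*(-4*x)) = -240] -5·(inner) — divide through by -5 ⇒ div: -6*(-4*x) = 48.
Step 5. [-6*(-4*x) = 48] divide by the outer -6 ⇒ div: -4*x = -8.
Step 6. [-4*x = -8] leading coefficient -4: divide by -4, so div: x = 2.

Answer: x ∈ {2}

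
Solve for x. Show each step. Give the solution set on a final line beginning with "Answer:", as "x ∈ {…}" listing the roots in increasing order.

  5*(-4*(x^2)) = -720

Step 1. [5*(-4*(x^2)) = -720] 5 out front; divide by 5 ⇒ div: -4*(x^2) = -144.
Step 2. [-4*(x^2) = -144] leading coefficient -4: divide by -4, so div: x^2 = 36.
Step 3. [x^2 = 36] 36 ≥ 0, LHS is (·)² — take ±√ ⇒ sqrt: x = 6 or -6.

Answer: x ∈ {-6, 6}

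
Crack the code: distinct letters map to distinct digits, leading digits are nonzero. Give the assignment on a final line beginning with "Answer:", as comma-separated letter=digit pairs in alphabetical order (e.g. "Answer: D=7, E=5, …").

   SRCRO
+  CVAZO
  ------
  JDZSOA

Step 1. [J] the sum has 6 digits but both addends have 5; that extra leading digit J is the final carry, namely 1. So J=1.
Step 2. [col 1: O + O ≡ A (mod 10)] several values work for O in column 1 (O + O ≡ A (mod 10), carry-in 0); try O=7, so O=7.
Step 3. [col 1: O + O ≡ A (mod 10)] column 1: given O=7, carry-in 0, and digits 1,7 already taken and all letters distinct, O+O≡A (mod 10) forces A=4, so A=4.
Step 4. [col 2: R + Z ≡ O (mod 10)] no forcing yet in column 2 (carry-in 1); Z=6 is free and consistent — try it ⇒ Z=6.
Step 5. [col 2: R + Z ≡ O (mod 10)] column 2 reads R+Z+carry(1)=O with Z=6, O=7; with digits 1,4,6,7 already taken and all letters distinct, the only value for R is 0, so R=0.
Step 6. [col 3: C + A ≡ S (mod 10)] column 3 (C + A ≡ S (mod 10), carry-in 0) doesn't pin C yet; pick C=9 and continue. So C=9.
Step 7. [col 3: C + A ≡ S (mod 10)] column 3 reads C+A+carry(0)=S with C=9, A=4; with digits 0,1,4,6,7,9 already taken and all letters distinct, the only value for S is 3, so S=3.
Step 8. [col 4: R + V ≡ Z (mod 10)] column 4 reads R+V+carry(1)=Z with R=0, Z=6; with digits 0,1,3,4,6,7,9 already taken and all letters distinct, the only value for V is 5. So V=5.
Step 9. [col 5: S + C ≡ D (mod 10)] in column 5 we have S+C≡D with carry-in 0; given S=3, C=9 and digits 0,1,3,4,5,6,7,9 already taken and all letters distinct, that pins D to 2, so D=2.

Answer: A=4, C=9, D=2, J=1, O=7, R=0, S=3, V=5, Z=6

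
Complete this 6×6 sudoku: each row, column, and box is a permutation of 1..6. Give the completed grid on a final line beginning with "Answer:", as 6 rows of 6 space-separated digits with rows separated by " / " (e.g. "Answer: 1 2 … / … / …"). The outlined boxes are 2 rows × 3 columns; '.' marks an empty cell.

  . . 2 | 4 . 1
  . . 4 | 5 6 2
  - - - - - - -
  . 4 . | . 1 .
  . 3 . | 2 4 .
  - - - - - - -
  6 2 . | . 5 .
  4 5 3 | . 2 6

Step 1. [r4c6∈{5}] only 5 remains possible at r4c6, so r4c6=5.
Step 2. [r3c6∈{3}] r3c6 has the single candidate 3 ⇒ r3c6=3.
Step 3. [r5c3∈{1}] r5c3 is down to just 1 ⇒ r5c3=1.
Step 4. [r1c1∈{3,5}] in row 1, 5 fits only at r1c1. So r1c1=5.
Step 5. [r2c2∈{1}] nothing but 1 survives at r2c2, so r2c2=1.
Step 6. [r4c3∈{6}] r4c3 has the single candidate 6, so r4c3=6.
Step 7. [r3c4∈{6}] r3c4 has the single candidate 6, so r3c4=6.
Step 8. [r2c1∈{3}] only 3 remains possible at r2c1, so r2c1=3.
Step 9. [r3c1∈{2}] nothing but 2 survives at r3c1, so r3c1=2.
Step 10. [r5c6∈{4}] only 4 remains possible at r5c6. So r5c6=4.
Step 11. [r4c1∈{1}] r4c1's peers cover all but 1. So r4c1=1.
Step 12. [r1c2∈{6}] r1c2 has the single candidate 6. So r1c2=6.
Step 13. [r5c4∈{3}] r5c4's peers cover all but 3, so r5c4=3.
Step 14. [r3c3∈{5}] r3c3 has the single candidate 5. So r3c3=5.
Step 15. [r6c4∈{1}] r6c4 has the single candidate 1. So r6c4=1.
Step 16. [r1c5∈{3}] r1c5 has the single candidate 3 ⇒ r1c5=3.

Answer: 5 6 2 4 3 1 / 3 1 4 5 6 2 / 2 4 5 6 1 3 / 1 3 6 2 4 5 / 6 2 1 3 5 4 / 4 5 3 1 2 6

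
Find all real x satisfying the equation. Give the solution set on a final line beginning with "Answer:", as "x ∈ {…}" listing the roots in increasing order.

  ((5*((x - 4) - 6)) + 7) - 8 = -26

Step 1. [((5*((x - 4) - 6)) + 7) - 8 = -26] 8 comes off first (add 8). So sub: (5*((x - 4) - 6)) + 7 = -18.
Step 2. [(5*((x - 4) - 6)) + 7 = -18] 7 comes off first (subtract 7) ⇒ sub: 5*((x - 4) - 6) = -25.
Step 3. [5*((x - 4) - 6) = -25] 5·(inner) — divide through by 5. So div: (x - 4) - 6 = -5.
Step 4. [(x - 4) - 6 = -5] -6 is outermost — add 6 both sides, so sub: x - 4 = 1.
Step 5. [x - 4 = 1] -4 is outermost — add 4 both sides, so sub: x = 5.

Answer: x ∈ {5}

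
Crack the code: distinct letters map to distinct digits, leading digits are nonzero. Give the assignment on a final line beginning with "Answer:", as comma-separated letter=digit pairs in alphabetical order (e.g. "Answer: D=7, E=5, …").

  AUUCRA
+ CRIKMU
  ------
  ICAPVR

Step 1. [col 1: A + U ≡ R (mod 10)] no forcing yet in column 1 (carry-in 0); A=4 is free and consistent — try it. So A=4.
Step 2. [col 1: A + U ≡ R (mod 10)] column 1 (A + U ≡ R (mod 10), carry-in 0) doesn't pin U yet; pick U=8 and continue ⇒ U=8.
Step 3. [col 1: A + U ≡ R (mod 10)] in column 1 we have A+U≡R with carry-in 0; given A=4, U=8 and digits 4,8 already taken and all letters distinct, that pins R to 2. So R=2.
Step 4. [col 2: R + M ≡ V (mod 10)] M=7 is one option consistent with column 2 (R + M ≡ V (mod 10), carry-in 1) — take it ⇒ M=7.
Step 5. [col 2: R + M ≡ V (mod 10)] column 2: given R=2, M=7, carry-in 1, and digits 2,4,7,8 already taken and all letters distinct, R+M≡V (mod 10) forces V=0, so V=0.
Step 6. [col 3: C + K ≡ P (mod 10)] no forcing yet in column 3 (carry-in 1); C=1 is free and consistent — try it ⇒ C=1.
Step 7. [col 3: C + K ≡ P (mod 10)] column 3: given C=1, carry-in 1, and digits 0,1,2,4,7,8 already taken and all letters distinct, C+K≡P (mod 10) forces P=5. So P=5.
Step 8. [col 3: C + K ≡ P (mod 10)] in column 3 we have C+K≡P with carry-in 1; given C=1, P=5 and digits 0,1,2,4,5,7,8 already taken and all letters distinct, that pins K to 3, so K=3.
Step 9. [col 4: U + I ≡ A (mod 10)] in column 4 we have U+I≡A with carry-in 0; given U=8, A=4 and digits 0,1,2,3,4,5,7,8 already taken and all letters distinct, that pins I to 6 ⇒ I=6.

Answer: A=4, C=1, I=6, K=3, M=7, P=5, R=2, U=8, V=0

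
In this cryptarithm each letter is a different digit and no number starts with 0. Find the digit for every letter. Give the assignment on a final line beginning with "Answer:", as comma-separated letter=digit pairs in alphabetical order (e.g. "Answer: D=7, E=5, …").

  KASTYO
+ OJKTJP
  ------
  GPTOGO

Step 1. [col 1: O + P ≡ O (mod 10)] in column 1 we have O+P≡O with carry-in 0; given nothing yet and all letters distinct, none taken yet, that pins P to 0. So P=0.
Step 2. [col 1: O + P ≡ O (mod 10)] column 1 (O + P ≡ O (mod 10), carry-in 0) doesn't pin O yet; pick O=3 and continue, so O=3.
Step 3. [col 2: Y + J ≡ G (mod 10)] G=5 is one option consistent with column 2 (Y + J ≡ G (mod 10), carry-in 0) — take it, so G=5.
Step 4. [col 2: Y + J ≡ G (mod 10)] J=8 is one option consistent with column 2 (Y + J ≡ G (mod 10), carry-in 0) — take it. So J=8.
Step 5. [col 2: Y + J ≡ G (mod 10)] column 2 reads Y+J+carry(0)=G with J=8, G=5; with digits 0,3,5,8 already taken and all letters distinct, the only value for Y is 7, so Y=7.
Step 6. [col 3: T + T ≡ O (mod 10)] no forcing yet in column 3 (carry-in 1); T=6 is free and consistent — try it. So T=6.
Step 7. [col 4: S + K ≡ T (mod 10)] column 4 (S + K ≡ T (mod 10), carry-in 1) doesn't pin K yet; pick K=1 and continue. So K=1.
Step 8. [col 4: S + K ≡ T (mod 10)] column 4: given K=1, T=6, carry-in 1, and digits 0,1,3,5,6,7,8 already taken and all letters distinct, S+K≡T (mod 10) forces S=4. So S=4.
Step 9. [col 5: A + J ≡ P (mod 10)] column 5: given J=8, P=0, carry-in 0, and digits 0,1,3,4,5,6,7,8 already taken and all letters distinct, A+J≡P (mod 10) forces A=2. So A=2.

Answer: A=2, G=5, J=8, K=1, O=3, P=0, S=4, T=6, Y=7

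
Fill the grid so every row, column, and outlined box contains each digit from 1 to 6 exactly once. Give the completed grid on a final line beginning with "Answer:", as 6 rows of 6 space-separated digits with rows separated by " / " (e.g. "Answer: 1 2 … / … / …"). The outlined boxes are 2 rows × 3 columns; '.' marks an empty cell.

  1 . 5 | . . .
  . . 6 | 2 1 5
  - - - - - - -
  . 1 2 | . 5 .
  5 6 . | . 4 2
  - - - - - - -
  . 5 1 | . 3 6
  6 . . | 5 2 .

Step 1. [r6c3∈{3,4}] in col 3, 4 fits only at r6c3 ⇒ r6c3=4.
Step 2. [r3c6∈{3}] r3c6 has the single candidate 3. So r3c6=3.
Step 3. [r1c4∈{3,4,6}] r1c4 is the only open cell in col 4 admitting 3 ⇒ r1c4=3.
Step 4. [r2c1∈{3,4}] col 1 places 3 nowhere but r2c1, so r2c1=3.
Step 5. [r1c2∈{2,4}] row 1 places 2 nowhere but r1c2. So r1c2=2.
Step 6. [r6c6∈{1}] r6c6 has the single candidate 1, so r6c6=1.
Step 7. [r6c2∈{3}] r6c2 is down to just 3 ⇒ r6c2=3.
Step 8. [r2c2∈{4}] r2c2 has the single candidate 4. So r2c2=4.
Step 9. [r3c4∈{6}] r3c4 is down to just 6, so r3c4=6.
Step 10. [r5c4∈{4}] r5c4 is down to just 4. So r5c4=4.
Step 11. [r3c1∈{4}] r3c1's peers cover all but 4, so r3c1=4.
Step 12. [r5c1∈{2}] nothing but 2 survives at r5c1. So r5c1=2.
Step 13. [r1c6∈{4}] r1c6's peers cover all but 4, so r1c6=4.
Step 14. [r4c4∈{1}] r4c4 is down to just 1. So r4c4=1.
Step 15. [r4c3∈{3}] r4c3 has the single candidate 3. So r4c3=3.
Step 16. [r1c5∈{6}] r1c5's peers cover all but 6 ⇒ r1c5=6.

Answer: 1 2 5 3 6 4 / 3 4 6 2 1 5 / 4 1 2 6 5 3 / 5 6 3 1 4 2 / 2 5 1 4 3 6 / 6 3 4 5 2 1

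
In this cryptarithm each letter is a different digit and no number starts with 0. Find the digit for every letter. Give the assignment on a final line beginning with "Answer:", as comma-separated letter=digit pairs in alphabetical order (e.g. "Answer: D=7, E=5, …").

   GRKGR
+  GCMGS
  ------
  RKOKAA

Step 1. [col 1: R + S ≡ A (mod 10)] no forcing yet in column 1 (carry-in 0); R=1 is free and consistent — try it, so R=1.
Step 2. [col 1: R + S ≡ A (mod 10)] no forcing yet in column 1 (carry-in 0); A=4 is free and consistent — try it, so A=4.
Step 3. [col 1: R + S ≡ A (mod 10)] column 1: given R=1, A=4, carry-in 0, and digits 1,4 already taken and all letters distinct, R+S≡A (mod 10) forces S=3 ⇒ S=3.
Step 4. [col 2: G + G ≡ A (mod 10)] no forcing yet in column 2 (carry-in 0); G=7 is free and consistent — try it. So G=7.
Step 5. [col 3: K + M ≡ K (mod 10)] column 3: given nothing yet, carry-in 1, and digits 1,3,4,7 already taken and all letters distinct, K+M≡K (mod 10) forces M=9. So M=9.
Step 6. [col 3: K + M ≡ K (mod 10)] no forcing yet in column 3 (carry-in 1); K=5 is free and consistent — try it. So K=5.
Step 7. [col 4: R + C ≡ O (mod 10)] C=8 is one option consistent with column 4 (R + C ≡ O (mod 10), carry-in 1) — take it, so C=8.
Step 8. [col 4: R + C ≡ O (mod 10)] column 4 reads R+C+carry(1)=O with R=1, C=8; with digits 1,3,4,5,7,8,9 already taken and all letters distinct, the only value for O is 0, so O=0.

Answer: A=4, C=8, G=7, K=5, M=9, O=0, R=1, S=3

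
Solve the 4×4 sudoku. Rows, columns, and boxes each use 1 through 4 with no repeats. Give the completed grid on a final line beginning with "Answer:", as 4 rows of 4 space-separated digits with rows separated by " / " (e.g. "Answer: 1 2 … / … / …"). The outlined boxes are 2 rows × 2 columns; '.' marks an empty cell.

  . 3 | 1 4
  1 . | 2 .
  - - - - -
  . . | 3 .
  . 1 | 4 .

Step 1. [r3c2∈{2,4}] across col 2, 2 lands solely at r3c2. So r3c2=2.
Step 2. [r4c4∈{2}] r4c4 has the single candidate 2, so r4c4=2.
Step 3. [r2c2∈{4}] nothing but 4 survives at r2c2, so r2c2=4.
Step 4. [r3c1∈{4}] r3c1's peers cover all but 4, so r3c1=4.
Step 5. [r2c4∈{3}] r2c4 has the single candidate 3 ⇒ r2c4=3.
Step 6. [r4c1∈{3}] r4c1 is down to just 3. So r4c1=3.
Step 7. [r3c4∈{1}] nothing but 1 survives at r3c4 ⇒ r3c4=1.
Step 8. [r1c1∈{2}] r1c1 is down to just 2. So r1c1=2.

Answer: 2 3 1 4 / 1 4 2 3 / 4 2 3 1 / 3 1 4 2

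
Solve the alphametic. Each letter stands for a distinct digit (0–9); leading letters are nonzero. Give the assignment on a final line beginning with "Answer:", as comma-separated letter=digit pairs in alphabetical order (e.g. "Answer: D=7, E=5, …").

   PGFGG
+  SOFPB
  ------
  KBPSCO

Step 1. [K] adding two 5-digit numbers gives at most 5+1 digits, and here it does — K is that final carry and must be 1 ⇒ K=1.
Step 2. [col 1: G + B ≡ O (mod 10)] O=8 is one option consistent with column 1 (G + B ≡ O (mod 10), carry-in 0) — take it. So O=8.
Step 3. [col 1: G + B ≡ O (mod 10)] G=6 is one option consistent with column 1 (G + B ≡ O (mod 10), carry-in 0) — take it, so G=6.
Step 4. [col 1: G + B ≡ O (mod 10)] from column 1 (G=6, O=8, carry-in 0, digits 1,6,8 already taken and all letters distinct): B must equal 2, so B=2.
Step 5. [col 2: G + P ≡ C (mod 10)] no forcing yet in column 2 (carry-in 0); P=4 is free and consistent — try it ⇒ P=4.
Step 6. [col 2: G + P ≡ C (mod 10)] in column 2 we have G+P≡C with carry-in 0; given G=6, P=4 and digits 1,2,4,6,8 already taken and all letters distinct, that pins C to 0 ⇒ C=0.
Step 7. [col 3: F + F ≡ S (mod 10)] several values work for F in column 3 (F + F ≡ S (mod 10), carry-in 1); try F=3 ⇒ F=3.
Step 8. [col 3: F + F ≡ S (mod 10)] from column 3 (F=3, carry-in 1, digits 0,1,2,3,4,6,8 already taken and all letters distinct): S must equal 7, so S=7.

Answer: B=2, C=0, F=3, G=6, K=1, O=8, P=4, S=7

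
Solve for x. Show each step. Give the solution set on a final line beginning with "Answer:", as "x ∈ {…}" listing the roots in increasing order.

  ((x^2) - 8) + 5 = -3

Step 1. [((x^2) - 8) + 5 = -3] the outer +5 inverts by subtracting 5 ⇒ sub: (x^2) - 8 = -8.
Step 2. [(x^2) - 8 = -8] 8 comes off first (add 8). So sub: x^2 = 0.
Step 3. [x^2 = 0] LHS squared, RHS 0 ≥ 0: apply √ (±). So sqrt: x = 0.

Answer: x ∈ {0}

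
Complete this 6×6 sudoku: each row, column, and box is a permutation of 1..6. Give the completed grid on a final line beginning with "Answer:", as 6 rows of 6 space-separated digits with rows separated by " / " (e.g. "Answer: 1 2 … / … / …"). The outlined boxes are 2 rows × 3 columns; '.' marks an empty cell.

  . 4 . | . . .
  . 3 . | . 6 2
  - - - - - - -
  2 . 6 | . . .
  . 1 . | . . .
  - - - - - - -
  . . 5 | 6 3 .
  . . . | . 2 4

Step 1. [r2c3∈{1}] nothing but 1 survives at r2c3. So r2c3=1.
Step 2. [r6c4∈{1,5}] 5 has one home in row 6: r6c4 ⇒ r6c4=5.
Step 3. [r4c3∈{3,4}] r4c3 is the only open cell in col 3 admitting 4 ⇒ r4c3=4.
Step 4. [r4c5∈{5}] r4c5's peers cover all but 5 ⇒ r4c5=5.
Step 5. [r6c1∈{1,3,6}] across row 6, 1 lands solely at r6c1. So r6c1=1.
Step 6. [r1c6∈{1,3,5}] 5 has one home in col 6: r1c6. So r1c6=5.
Step 7. [r1c4∈{1,3}] 3 has one home in row 1: r1c4 ⇒ r1c4=3.
Step 8. [r3c4∈{1,4}] 1 has one home in col 4: r3c4 ⇒ r3c4=1.
Step 9. [r3c6∈{3}] r3c6 has the single candidate 3, so r3c6=3.
Step 10. [r4c6∈{6}] r4c6 has the single candidate 6 ⇒ r4c6=6.
Step 11. [r5c6∈{1}] only 1 remains possible at r5c6. So r5c6=1.
Step 12. [r6c3∈{3}] r6c3 has the single candidate 3. So r6c3=3.
Step 13. [r2c1∈{5}] r2c1 is down to just 5. So r2c1=5.
Step 14. [r4c4∈{2}] nothing but 2 survives at r4c4. So r4c4=2.
Step 15. [r6c2∈{6}] r6c2 has the single candidate 6. So r6c2=6.
Step 16. [r1c5∈{1}] nothing but 1 survives at r1c5 ⇒ r1c5=1.
Step 17. [r1c1∈{6}] r1c1's peers cover all but 6. So r1c1=6.
Step 18. [r3c5∈{4}] r3c5 is down to just 4 ⇒ r3c5=4.
Step 19. [r2c4∈{4}] nothing but 4 survives at r2c4, so r2c4=4.
Step 20. [r5c2∈{2}] nothing but 2 survives at r5c2. So r5c2=2.
Step 21. [r4c1∈{3}] nothing but 3 survives at r4c1, so r4c1=3.
Step 22. [r3c2∈{5}] r3c2's peers cover all but 5. So r3c2=5.
Step 23. [r1c3∈{2}] r1c3's peers cover all but 2 ⇒ r1c3=2.
Step 24. [r5c1∈{4}] r5c1's peers cover all but 4. So r5c1=4.

Answer: 6 4 2 3 1 5 / 5 3 1 4 6 2 / 2 5 6 1 4 3 / 3 1 4 2 5 6 / 4 2 5 6 3 1 / 1 6 3 5 2 4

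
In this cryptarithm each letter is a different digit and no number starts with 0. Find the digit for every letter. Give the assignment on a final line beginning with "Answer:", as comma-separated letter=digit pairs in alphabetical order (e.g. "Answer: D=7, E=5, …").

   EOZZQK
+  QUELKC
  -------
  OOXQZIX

Step 1. [col 1: K + C ≡ X (mod 10)] no forcing yet in column 1 (carry-in 0); X=7 is free and consistent — try it, so X=7.
Step 2. [O] the sum has 7 digits but both addends have 6; that extra leading digit O is the final carry, namely 1, so O=1.
Step 3. [col 1: K + C ≡ X (mod 10)] C=5 is one option consistent with column 1 (K + C ≡ X (mod 10), carry-in 0) — take it. So C=5.
Step 4. [col 1: K + C ≡ X (mod 10)] from column 1 (C=5, X=7, carry-in 0, digits 1,5,7 already taken and all letters distinct): K must equal 2, so K=2.
Step 5. [col 2: Q + K ≡ I (mod 10)] no forcing yet in column 2 (carry-in 0); I=0 is free and consistent — try it. So I=0.
Step 6. [col 2: Q + K ≡ I (mod 10)] column 2: given K=2, I=0, carry-in 0, and digits 0,1,2,5,7 already taken and all letters distinct, Q+K≡I (mod 10) forces Q=8, so Q=8.
Step 7. [col 3: Z + L ≡ Z (mod 10)] in column 3 we have Z+L≡Z with carry-in 1; given nothing yet and digits 0,1,2,5,7,8 already taken and all letters distinct, that pins L to 9 ⇒ L=9.
Step 8. [col 3: Z + L ≡ Z (mod 10)] no forcing yet in column 3 (carry-in 1); Z=4 is free and consistent — try it ⇒ Z=4.
Step 9. [col 4: Z + E ≡ Q (mod 10)] in column 4 we have Z+E≡Q with carry-in 1; given Z=4, Q=8 and digits 0,1,2,4,5,7,8,9 already taken and all letters distinct, that pins E to 3, so E=3.
Step 10. [col 5: O + U ≡ X (mod 10)] from column 5 (O=1, X=7, carry-in 0, digits 0,1,2,3,4,5,7,8,9 already taken and all letters distinct): U must equal 6. So U=6.

Answer: C=5, E=3, I=0, K=2, L=9, O=1, Q=8, U=6, X=7, Z=4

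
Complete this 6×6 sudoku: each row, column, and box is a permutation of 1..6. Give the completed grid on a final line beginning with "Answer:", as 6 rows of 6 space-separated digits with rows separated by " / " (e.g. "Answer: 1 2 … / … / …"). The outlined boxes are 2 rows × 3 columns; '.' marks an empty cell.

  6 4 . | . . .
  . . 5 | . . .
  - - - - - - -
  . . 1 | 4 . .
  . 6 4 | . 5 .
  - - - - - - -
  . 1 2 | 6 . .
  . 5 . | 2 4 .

Step 1. [r1c3∈{3}] r1c3 has the single candidate 3 ⇒ r1c3=3.
Step 2. [r3c2∈{2,3}] across col 2, 3 lands solely at r3c2. So r3c2=3.
Step 3. [r5c5∈{3}] r5c5 has the single candidate 3, so r5c5=3.
Step 4. [r2c1∈{1,2}] in col 1, 1 fits only at r2c1 ⇒ r2c1=1.
Step 5. [r2c6∈{2,3,4,6}] r2c6 is the only open cell in row 2 admitting 4 ⇒ r2c6=4.
Step 6. [r4c6∈{1,2,3}] 3 has one home in col 6: r4c6 ⇒ r4c6=3.
Step 7. [r1c5∈{1,2}] r1c5 is the only open cell in col 5 admitting 1, so r1c5=1.
Step 8. [r1c6∈{2,5}] in row 1, 2 fits only at r1c6 ⇒ r1c6=2.
Step 9. [r3c5∈{2,6}] 2 has one home in col 5: r3c5, so r3c5=2.
Step 10. [r1c4∈{5}] r1c4's peers cover all but 5 ⇒ r1c4=5.
Step 11. [r4c1∈{2}] r4c1 is down to just 2. So r4c1=2.
Step 12. [r3c1∈{5}] r3c1 is down to just 5 ⇒ r3c1=5.
Step 13. [r2c2∈{2}] only 2 remains possible at r2c2, so r2c2=2.
Step 14. [r6c3∈{6}] r6c3 is down to just 6, so r6c3=6.
Step 15. [r6c6∈{1}] r6c6 is down to just 1 ⇒ r6c6=1.
Step 16. [r3c6∈{6}] nothing but 6 survives at r3c6. So r3c6=6.
Step 17. [r2c5∈{6}] only 6 remains possible at r2c5 ⇒ r2c5=6.
Step 18. [r4c4∈{1}] r4c4's peers cover all but 1 ⇒ r4c4=1.
Step 19. [r2c4∈{3}] only 3 remains possible at r2c4, so r2c4=3.
Step 20. [r6c1∈{3}] r6c1 is down to just 3. So r6c1=3.
Step 21. [r5c6∈{5}] r5c6 has the single candidate 5. So r5c6=5.
Step 22. [r5c1∈{4}] r5c1 is down to just 4. So r5c1=4.

Answer: 6 4 3 5 1 2 / 1 2 5 3 6 4 / 5 3 1 4 2 6 / 2 6 4 1 5 3 / 4 1 2 6 3 5 / 3 5 6 2 4 1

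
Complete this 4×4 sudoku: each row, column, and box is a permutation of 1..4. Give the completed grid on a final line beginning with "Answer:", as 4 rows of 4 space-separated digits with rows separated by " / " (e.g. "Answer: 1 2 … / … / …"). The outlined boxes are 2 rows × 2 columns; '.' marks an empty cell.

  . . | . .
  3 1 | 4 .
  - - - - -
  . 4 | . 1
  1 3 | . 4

Step 1. [r1c2∈{2}] r1c2 has the single candidate 2. So r1c2=2.
Step 2. [r3c3∈{2,3}] in row 3, 3 fits only at r3c3. So r3c3=3.
Step 3. [r2c4∈{2}] nothing but 2 survives at r2c4 ⇒ r2c4=2.
Step 4. [r1c4∈{3}] r1c4's peers cover all but 3, so r1c4=3.
Step 5. [r3c1∈{2}] nothing but 2 survives at r3c1. So r3c1=2.
Step 6. [r1c3∈{1}] r1c3 is down to just 1. So r1c3=1.
Step 7. [r1c1∈{4}] only 4 remains possible at r1c1 ⇒ r1c1=4.
Step 8. [r4c3∈{2}] r4c3 is down to just 2. So r4c3=2.

Answer: 4 2 1 3 / 3 1 4 2 / 2 4 3 1 / 1 3 2 4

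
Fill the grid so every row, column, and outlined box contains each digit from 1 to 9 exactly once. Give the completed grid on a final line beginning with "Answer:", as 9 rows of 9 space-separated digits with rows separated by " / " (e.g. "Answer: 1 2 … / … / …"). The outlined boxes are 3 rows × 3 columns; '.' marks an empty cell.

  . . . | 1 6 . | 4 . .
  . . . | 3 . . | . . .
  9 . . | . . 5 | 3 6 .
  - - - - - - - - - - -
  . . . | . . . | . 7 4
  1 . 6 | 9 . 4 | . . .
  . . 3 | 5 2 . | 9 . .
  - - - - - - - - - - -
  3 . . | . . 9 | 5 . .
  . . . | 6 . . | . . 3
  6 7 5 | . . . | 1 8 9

Step 1. [r4c4∈{8}] r4c4 is down to just 8. So r4c4=8.
Step 2. [r5c5∈{3,7}] r5c5 is the only open cell in row 5 admitting 7, so r5c5=7.
Step 3. [r2c2∈{1,2,4,5,6,8}] r2c2 is the only open cell in row 2 admitting 6, so r2c2=6.
Step 4. [r6c1∈{4,7,8}] 7 has one home in row 6: r6c1 ⇒ r6c1=7.
Step 5. [r6c2∈{4,8}] in row 6, 4 fits only at r6c2. So r6c2=4.
Step 6. [r5c2∈{2,5,8}] in box 4, 8 fits only at r5c2. So r5c2=8.
Step 7. [r2c7∈{2,7,8}] across col 7, 8 lands solely at r2c7, so r2c7=8.
Step 8. [r5c7∈{2}] r5c7 is down to just 2, so r5c7=2.
Step 9. [r5c9∈{5}] r5c9 is down to just 5 ⇒ r5c9=5.
Step 10. [r6c8∈{1}] nothing but 1 survives at r6c8. So r6c8=1.
Step 11. [r7c9∈{2,6,7}] r7c9 is the only open cell in row 7 admitting 6, so r7c9=6.
Step 12. [r7c4∈{2,4,7}] in row 7, 7 fits only at r7c4, so r7c4=7.
Step 13. [r8c5∈{1,4,5,8}] row 8 places 5 nowhere but r8c5, so r8c5=5.
Step 14. [r1c8∈{2,5,9}] r1c8 is the only open cell in row 1 admitting 9. So r1c8=9.
Step 15. [r1c2∈{2,3,5}] across row 1, 3 lands solely at r1c2 ⇒ r1c2=3.
Step 16. [r1c1∈{2,5,8}] 5 has one home in row 1: r1c1, so r1c1=5.
Step 17. [r8c1∈{2,4,8}] across col 1, 8 lands solely at r8c1, so r8c1=8.
Step 18. [r2c1∈{2,4}] across col 1, 4 lands solely at r2c1. So r2c1=4.
Step 19. [r1c6∈{2,7,8}] col 6 places 8 nowhere but r1c6 ⇒ r1c6=8.
Step 20. [r2c6∈{2,7}] across col 6, 7 lands solely at r2c6 ⇒ r2c6=7.
Step 21. [r3c4∈{2,4}] across box 2, 2 lands solely at r3c4, so r3c4=2.
Step 22. [r3c2∈{1}] r3c2 has the single candidate 1 ⇒ r3c2=1.
Step 23. [r2c3∈{2}] r2c3 is down to just 2. So r2c3=2.
Step 24. [r7c2∈{2}] r7c2 is down to just 2, so r7c2=2.
Step 25. [r7c8∈{4}] nothing but 4 survives at r7c8 ⇒ r7c8=4.
Step 26. [r3c9∈{7}] only 7 remains possible at r3c9, so r3c9=7.
Step 27. [r8c2∈{9}] nothing but 9 survives at r8c2. So r8c2=9.
Step 28. [r9c6∈{2,3}] across row 9, 2 lands solely at r9c6. So r9c6=2.
Step 29. [r8c6∈{1}] r8c6 has the single candidate 1, so r8c6=1.
Step 30. [r4c6∈{3,6}] across col 6, 3 lands solely at r4c6. So r4c6=3.
Step 31. [r9c5∈{3,4}] 3 has one home in row 9: r9c5, so r9c5=3.
Step 32. [r6c6∈{6}] r6c6's peers cover all but 6, so r6c6=6.
Step 33. [r4c3∈{9}] nothing but 9 survives at r4c3 ⇒ r4c3=9.
Step 34. [r8c8∈{2}] only 2 remains possible at r8c8 ⇒ r8c8=2.
Step 35. [r2c9∈{1}] r2c9 is down to just 1, so r2c9=1.
Step 36. [r3c3∈{8}] r3c3's peers cover all but 8 ⇒ r3c3=8.
Step 37. [r9c4∈{4}] nothing but 4 survives at r9c4. So r9c4=4.
Step 38. [r8c3∈{4}] only 4 remains possible at r8c3, so r8c3=4.
Step 39. [r4c5∈{1}] nothing but 1 survives at r4c5 ⇒ r4c5=1.
Step 40. [r4c1∈{2}] only 2 remains possible at r4c1, so r4c1=2.
Step 41. [r1c9∈{2}] r1c9 has the single candidate 2 ⇒ r1c9=2.
Step 42. [r4c7∈{6}] only 6 remains possible at r4c7 ⇒ r4c7=6.
Step 43. [r3c5∈{4}] nothing but 4 survives at r3c5 ⇒ r3c5=4.
Step 44. [r7c5∈{8}] r7c5's peers cover all but 8 ⇒ r7c5=8.
Step 45. [r2c8∈{5}] nothing but 5 survives at r2c8. So r2c8=5.
Step 46. [r7c3∈{1}] nothing but 1 survives at r7c3, so r7c3=1.
Step 47. [r2c5∈{9}] r2c5 is down to just 9, so r2c5=9.
Step 48. [r4c2∈{5}] r4c2 is down to just 5, so r4c2=5.
Step 49. [r1c3∈{7}] r1c3's peers cover all but 7 ⇒ r1c3=7.
Step 50. [r5c8∈{3}] only 3 remains possible at r5c8, so r5c8=3.
Step 51. [r6c9∈{8}] r6c9 is down to just 8 ⇒ r6c9=8.
Step 52. [r8c7∈{7}] nothing but 7 survives at r8c7, so r8c7=7.

Answer: 5 3 7 1 6 8 4 9 2 / 4 6 2 3 9 7 8 5 1 / 9 1 8 2 4 5 3 6 7 / 2 5 9 8 1 3 6 7 4 / 1 8 6 9 7 4 2 3 5 / 7 4 3 5 2 6 9 1 8 / 3 2 1 7 8 9 5 4 6 / 8 9 4 6 5 1 7 2 3 / 6 7 5 4 3 2 1 8 9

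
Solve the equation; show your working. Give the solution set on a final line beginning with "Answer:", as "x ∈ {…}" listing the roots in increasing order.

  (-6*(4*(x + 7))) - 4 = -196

Step 1. [(-6*(4*(x + 7))) - 4 = -196] the outer -4 inverts by adding 4. So sub: -6*(4*(x + 7)) = -192.
Step 2. [-6*(4*(x + 7)) = -192] LHS = -6·(…); ÷-6 both sides ⇒ div: 4*(x + 7) = 32.
Step 3. [4*(x + 7) = 32] 4 out front; divide by 4. So div: x + 7 = 8.
Step 4. [x + 7 = 8] +7 is outermost — subtract 7 both sides. So sub: x = 1.

Answer: x ∈ {1}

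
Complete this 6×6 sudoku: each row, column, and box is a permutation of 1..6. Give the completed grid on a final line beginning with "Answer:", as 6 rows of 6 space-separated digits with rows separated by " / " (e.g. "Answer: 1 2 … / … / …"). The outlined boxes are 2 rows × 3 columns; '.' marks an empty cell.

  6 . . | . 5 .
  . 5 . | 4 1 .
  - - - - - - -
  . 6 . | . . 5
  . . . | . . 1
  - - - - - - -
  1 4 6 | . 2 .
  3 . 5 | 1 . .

Step 1. [r2c1∈{2}] only 2 remains possible at r2c1. So r2c1=2.
Step 2. [r2c3∈{3}] only 3 remains possible at r2c3, so r2c3=3.
Step 3. [r3c1∈{4}] nothing but 4 survives at r3c1. So r3c1=4.
Step 4. [r3c5∈{3}] r3c5 has the single candidate 3 ⇒ r3c5=3.
Step 5. [r4c3∈{2}] r4c3 has the single candidate 2, so r4c3=2.
Step 6. [r6c6∈{4,6}] r6c6 is the only open cell in col 6 admitting 4, so r6c6=4.
Step 7. [r1c6∈{2,3}] col 6 places 2 nowhere but r1c6 ⇒ r1c6=2.
Step 8. [r1c4∈{3}] only 3 remains possible at r1c4. So r1c4=3.
Step 9. [r4c5∈{4,6}] in row 4, 4 fits only at r4c5. So r4c5=4.
Step 10. [r3c3∈{1}] r3c3 is down to just 1. So r3c3=1.
Step 11. [r1c2∈{1}] nothing but 1 survives at r1c2 ⇒ r1c2=1.
Step 12. [r4c2∈{3}] r4c2's peers cover all but 3, so r4c2=3.
Step 13. [r5c4∈{5}] r5c4's peers cover all but 5 ⇒ r5c4=5.
Step 14. [r6c2∈{2}] r6c2 is down to just 2, so r6c2=2.
Step 15. [r4c1∈{5}] nothing but 5 survives at r4c1 ⇒ r4c1=5.
Step 16. [r2c6∈{6}] nothing but 6 survives at r2c6. So r2c6=6.
Step 17. [r1c3∈{4}] r1c3 has the single candidate 4. So r1c3=4.
Step 18. [r4c4∈{6}] nothing but 6 survives at r4c4 ⇒ r4c4=6.
Step 19. [r6c5∈{6}] r6c5 has the single candidate 6. So r6c5=6.
Step 20. [r5c6∈{3}] r5c6's peers cover all but 3, so r5c6=3.
Step 21. [r3c4∈{2}] r3c4's peers cover all but 2, so r3c4=2.

Answer: 6 1 4 3 5 2 / 2 5 3 4 1 6 / 4 6 1 2 3 5 / 5 3 2 6 4 1 / 1 4 6 5 2 3 / 3 2 5 1 6 4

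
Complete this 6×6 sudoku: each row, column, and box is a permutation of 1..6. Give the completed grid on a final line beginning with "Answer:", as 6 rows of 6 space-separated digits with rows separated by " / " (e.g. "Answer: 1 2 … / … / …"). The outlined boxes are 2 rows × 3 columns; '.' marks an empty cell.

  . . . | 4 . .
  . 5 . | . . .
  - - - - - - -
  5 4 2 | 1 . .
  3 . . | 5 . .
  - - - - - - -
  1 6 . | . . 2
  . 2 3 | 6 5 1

Step 1. [r4c3∈{1,6}] r4c3 is the only open cell in box 3 admitting 6 ⇒ r4c3=6.
Step 2. [r2c4∈{2,3}] across col 4, 2 lands solely at r2c4. So r2c4=2.
Step 3. [r1c3∈{1}] nothing but 1 survives at r1c3 ⇒ r1c3=1.
Step 4. [r5c5∈{3,4}] 4 has one home in box 6: r5c5. So r5c5=4.
Step 5. [r2c5∈{1,3,6}] across row 2, 1 lands solely at r2c5 ⇒ r2c5=1.
Step 6. [r2c6∈{3,6}] r2c6 is the only open cell in row 2 admitting 3 ⇒ r2c6=3.
Step 7. [r1c5∈{6}] r1c5 has the single candidate 6 ⇒ r1c5=6.
Step 8. [r6c1∈{4}] r6c1 is down to just 4. So r6c1=4.
Step 9. [r4c2∈{1}] r4c2 is down to just 1. So r4c2=1.
Step 10. [r5c4∈{3}] r5c4's peers cover all but 3, so r5c4=3.
Step 11. [r2c3∈{4}] only 4 remains possible at r2c3, so r2c3=4.
Step 12. [r1c2∈{3}] r1c2's peers cover all but 3 ⇒ r1c2=3.
Step 13. [r2c1∈{6}] nothing but 6 survives at r2c1, so r2c1=6.
Step 14. [r4c6∈{4}] r4c6's peers cover all but 4. So r4c6=4.
Step 15. [r3c5∈{3}] r3c5 has the single candidate 3, so r3c5=3.
Step 16. [r1c6∈{5}] r1c6 is down to just 5. So r1c6=5.
Step 17. [r3c6∈{6}] nothing but 6 survives at r3c6, so r3c6=6.
Step 18. [r1c1∈{2}] r1c1 is down to just 2. So r1c1=2.
Step 19. [r4c5∈{2}] r4c5's peers cover all but 2. So r4c5=2.
Step 20. [r5c3∈{5}] nothing but 5 survives at r5c3 ⇒ r5c3=5.

Answer: 2 3 1 4 6 5 / 6 5 4 2 1 3 / 5 4 2 1 3 6 / 3 1 6 5 2 4 / 1 6 5 3 4 2 / 4 2 3 6 5 1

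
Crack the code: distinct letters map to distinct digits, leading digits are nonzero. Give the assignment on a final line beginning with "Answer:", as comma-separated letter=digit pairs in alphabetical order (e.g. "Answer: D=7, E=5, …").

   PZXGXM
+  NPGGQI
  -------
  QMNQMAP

Step 1. [col 1: M + I ≡ P (mod 10)] I=3 is one option consistent with column 1 (M + I ≡ P (mod 10), carry-in 0) — take it, so I=3.
Step 2. [col 1: M + I ≡ P (mod 10)] column 1 (M + I ≡ P (mod 10), carry-in 0) doesn't pin P yet; pick P=8 and continue ⇒ P=8.
Step 3. [Q] Q is the leading digit of a 7-digit sum of two 6-digit numbers; the final carry is exactly 1, so Q=1.
Step 4. [col 1: M + I ≡ P (mod 10)] column 1: given I=3, P=8, carry-in 0, and digits 1,3,8 already taken and all letters distinct, M+I≡P (mod 10) forces M=5, so M=5.
Step 5. [col 2: X + Q ≡ A (mod 10)] column 2 (X + Q ≡ A (mod 10), carry-in 0) doesn't pin X yet; pick X=9 and continue. So X=9.
Step 6. [col 2: X + Q ≡ A (mod 10)] column 2 reads X+Q+carry(0)=A with X=9, Q=1; with digits 1,3,5,8,9 already taken and all letters distinct, the only value for A is 0, so A=0.
Step 7. [col 3: G + G ≡ M (mod 10)] G=2 is one option consistent with column 3 (G + G ≡ M (mod 10), carry-in 1) — take it ⇒ G=2.
Step 8. [col 5: Z + P ≡ N (mod 10)] column 5 reads Z+P+carry(1)=N with P=8; with digits 0,1,2,3,5,8,9 already taken and all letters distinct, the only value for Z is 7 ⇒ Z=7.
Step 9. [col 5: Z + P ≡ N (mod 10)] column 5: given Z=7, P=8, carry-in 1, and digits 0,1,2,3,5,7,8,9 already taken and all letters distinct, Z+P≡N (mod 10) forces N=6. So N=6.

Answer: A=0, G=2, I=3, M=5, N=6, P=8, Q=1, X=9, Z=7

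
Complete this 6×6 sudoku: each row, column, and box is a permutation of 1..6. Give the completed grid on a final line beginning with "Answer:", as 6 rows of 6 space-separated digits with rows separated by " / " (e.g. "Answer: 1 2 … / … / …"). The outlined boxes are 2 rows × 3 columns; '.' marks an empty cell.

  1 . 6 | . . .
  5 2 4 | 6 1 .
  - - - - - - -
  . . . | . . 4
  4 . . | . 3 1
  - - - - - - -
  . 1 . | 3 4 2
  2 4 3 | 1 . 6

Step 1. [r3c5∈{2,5,6}] across col 5, 6 lands solely at r3c5 ⇒ r3c5=6.
Step 2. [r1c6∈{3,5}] 5 has one home in col 6: r1c6 ⇒ r1c6=5.
Step 3. [r5c3∈{5}] r5c3 is down to just 5, so r5c3=5.
Step 4. [r4c3∈{2}] r4c3 has the single candidate 2, so r4c3=2.
Step 5. [r3c4∈{2,5}] row 3 places 2 nowhere but r3c4 ⇒ r3c4=2.
Step 6. [r3c2∈{3,5}] row 3 places 5 nowhere but r3c2 ⇒ r3c2=5.
Step 7. [r6c5∈{5}] r6c5's peers cover all but 5. So r6c5=5.
Step 8. [r2c6∈{3}] r2c6 is down to just 3, so r2c6=3.
Step 9. [r5c1∈{6}] r5c1 has the single candidate 6 ⇒ r5c1=6.
Step 10. [r3c1∈{3}] only 3 remains possible at r3c1 ⇒ r3c1=3.
Step 11. [r1c4∈{4}] r1c4 is down to just 4. So r1c4=4.
Step 12. [r4c4∈{5}] r4c4 has the single candidate 5, so r4c4=5.
Step 13. [r4c2∈{6}] nothing but 6 survives at r4c2, so r4c2=6.
Step 14. [r3c3∈{1}] nothing but 1 survives at r3c3, so r3c3=1.
Step 15. [r1c5∈{2}] nothing but 2 survives at r1c5, so r1c5=2.
Step 16. [r1c2∈{3}] r1c2's peers cover all but 3 ⇒ r1c2=3.

Answer: 1 3 6 4 2 5 / 5 2 4 6 1 3 / 3 5 1 2 6 4 / 4 6 2 5 3 1 / 6 1 5 3 4 2 / 2 4 3 1 5 6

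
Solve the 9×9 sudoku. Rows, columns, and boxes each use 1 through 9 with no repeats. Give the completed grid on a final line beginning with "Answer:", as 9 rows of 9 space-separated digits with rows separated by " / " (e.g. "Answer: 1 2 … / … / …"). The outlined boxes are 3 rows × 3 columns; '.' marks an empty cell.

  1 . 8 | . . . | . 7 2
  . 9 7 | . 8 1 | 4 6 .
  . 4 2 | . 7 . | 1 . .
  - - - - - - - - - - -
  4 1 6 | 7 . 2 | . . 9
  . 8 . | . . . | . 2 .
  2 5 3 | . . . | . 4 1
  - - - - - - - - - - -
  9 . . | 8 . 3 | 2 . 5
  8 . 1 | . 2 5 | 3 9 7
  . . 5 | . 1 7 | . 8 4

Step 1. [r5c9∈{3,6}] col 9 places 6 nowhere but r5c9. So r5c9=6.
Step 2. [r9c4∈{6,9}] across row 9, 9 lands solely at r9c4 ⇒ r9c4=9.
Step 3. [r8c2∈{6}] r8c2 has the single candidate 6. So r8c2=6.
Step 4. [r3c6∈{6,9}] r3c6 is the only open cell in row 3 admitting 9, so r3c6=9.
Step 5. [r1c2∈{3}] nothing but 3 survives at r1c2, so r1c2=3.
Step 6. [r6c4∈{6}] only 6 remains possible at r6c4. So r6c4=6.
Step 7. [r8c4∈{4}] r8c4 is down to just 4 ⇒ r8c4=4.
Step 8. [r1c4∈{5}] r1c4 has the single candidate 5 ⇒ r1c4=5.
Step 9. [r3c4∈{3}] r3c4's peers cover all but 3 ⇒ r3c4=3.
Step 10. [r5c5∈{3,4,5,9}] across row 5, 3 lands solely at r5c5 ⇒ r5c5=3.
Step 11. [r5c7∈{5,7}] in row 5, 5 fits only at r5c7. So r5c7=5.
Step 12. [r1c5∈{4,6}] 4 has one home in col 5: r1c5, so r1c5=4.
Step 13. [r6c7∈{7,8}] row 6 places 7 nowhere but r6c7. So r6c7=7.
Step 14. [r2c1∈{5}] only 5 remains possible at r2c1 ⇒ r2c1=5.
Step 15. [r4c8∈{3}] r4c8 has the single candidate 3 ⇒ r4c8=3.
Step 16. [r6c5∈{9}] r6c5's peers cover all but 9, so r6c5=9.
Step 17. [r7c8∈{1}] r7c8 is down to just 1. So r7c8=1.
Step 18. [r4c5∈{5}] nothing but 5 survives at r4c5. So r4c5=5.
Step 19. [r1c7∈{9}] nothing but 9 survives at r1c7, so r1c7=9.
Step 20. [r7c5∈{6}] r7c5's peers cover all but 6, so r7c5=6.
Step 21. [r9c1∈{3}] r9c1 is down to just 3. So r9c1=3.
Step 22. [r5c1∈{7}] r5c1 is down to just 7 ⇒ r5c1=7.
Step 23. [r5c4∈{1}] r5c4 has the single candidate 1. So r5c4=1.
Step 24. [r5c6∈{4}] nothing but 4 survives at r5c6. So r5c6=4.
Step 25. [r3c8∈{5}] r3c8's peers cover all but 5, so r3c8=5.
Step 26. [r2c4∈{2}] r2c4 has the single candidate 2 ⇒ r2c4=2.
Step 27. [r7c3∈{4}] only 4 remains possible at r7c3. So r7c3=4.
Step 28. [r3c1∈{6}] only 6 remains possible at r3c1 ⇒ r3c1=6.
Step 29. [r6c6∈{8}] r6c6's peers cover all but 8, so r6c6=8.
Step 30. [r2c9∈{3}] r2c9's peers cover all but 3 ⇒ r2c9=3.
Step 31. [r3c9∈{8}] nothing but 8 survives at r3c9 ⇒ r3c9=8.
Step 32. [r4c7∈{8}] r4c7's peers cover all but 8. So r4c7=8.
Step 33. [r9c7∈{6}] r9c7 is down to just 6. So r9c7=6.
Step 34. [r5c3∈{9}] r5c3 is down to just 9. So r5c3=9.
Step 35. [r9c2∈{2}] only 2 remains possible at r9c2. So r9c2=2.
Step 36. [r1c6∈{6}] nothing but 6 survives at r1c6 ⇒ r1c6=6.
Step 37. [r7c2∈{7}] r7c2 has the single candidate 7 ⇒ r7c2=7.

Answer: 1 3 8 5 4 6 9 7 2 / 5 9 7 2 8 1 4 6 3 / 6 4 2 3 7 9 1 5 8 / 4 1 6 7 5 2 8 3 9 / 7 8 9 1 3 4 5 2 6 / 2 5 3 6 9 8 7 4 1 / 9 7 4 8 6 3 2 1 5 / 8 6 1 4 2 5 3 9 7 / 3 2 5 9 1 7 6 8 4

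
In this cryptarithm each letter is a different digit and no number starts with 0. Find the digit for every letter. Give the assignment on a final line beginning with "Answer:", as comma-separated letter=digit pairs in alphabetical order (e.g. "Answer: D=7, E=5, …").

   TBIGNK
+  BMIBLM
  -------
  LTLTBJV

Step 1. [col 1: K + M ≡ V (mod 10)] several values work for K in column 1 (K + M ≡ V (mod 10), carry-in 0); try K=3, so K=3.
Step 2. [L] the sum has 7 digits but both addends have 6; that extra leading digit L is the final carry, namely 1 ⇒ L=1.
Step 3. [col 1: K + M ≡ V (mod 10)] column 1 (K + M ≡ V (mod 10), carry-in 0) doesn't pin M yet; pick M=2 and continue ⇒ M=2.
Step 4. [col 1: K + M ≡ V (mod 10)] from column 1 (K=3, M=2, carry-in 0, digits 1,2,3 already taken and all letters distinct): V must equal 5, so V=5.
Step 5. [col 2: N + L ≡ J (mod 10)] column 2 (N + L ≡ J (mod 10), carry-in 0) doesn't pin N yet; pick N=6 and continue. So N=6.
Step 6. [col 2: N + L ≡ J (mod 10)] column 2: given N=6, L=1, carry-in 0, and digits 1,2,3,5,6 already taken and all letters distinct, N+L≡J (mod 10) forces J=7 ⇒ J=7.
Step 7. [col 3: G + B ≡ B (mod 10)] from column 3 (nothing yet, carry-in 0, digits 1,2,3,5,6,7 already taken and all letters distinct): G must equal 0 ⇒ G=0.
Step 8. [col 3: G + B ≡ B (mod 10)] several values work for B in column 3 (G + B ≡ B (mod 10), carry-in 0); try B=9, so B=9.
Step 9. [col 4: I + I ≡ T (mod 10)] column 4: given nothing yet, carry-in 0, and digits 0,1,2,3,5,6,7,9 already taken and all letters distinct, I+I≡T (mod 10) forces I=4. So I=4.
Step 10. [col 4: I + I ≡ T (mod 10)] column 4 reads I+I+carry(0)=T with I=4; with digits 0,1,2,3,4,5,6,7,9 already taken and all letters distinct, the only value for T is 8. So T=8.

Answer: B=9, G=0, I=4, J=7, K=3, L=1, M=2, N=6, T=8, V=5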